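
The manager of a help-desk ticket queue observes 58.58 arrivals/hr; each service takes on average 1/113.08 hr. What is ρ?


ρ = λ/μ = 58.58/113.08 = 0.5180

Final: 0.5180


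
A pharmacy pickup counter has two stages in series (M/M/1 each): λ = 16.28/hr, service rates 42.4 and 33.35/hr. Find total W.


Each node sees arrival rate λ = 16.28/hr (tandem ⇒ throughput preserved).
W₁ = 1/(μ₁−λ) = 1/(42.4−16.28) = 0.03828 hr
W₂ = 1/(μ₂−λ) = 1/(33.35−16.28) = 0.05858 hr
W_total = W₁ + W₂ = 0.03828 + 0.05858 = 0.09687 hr

Final: 0.09687 hr


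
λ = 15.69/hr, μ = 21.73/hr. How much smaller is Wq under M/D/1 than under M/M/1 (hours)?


ρ = 15.69/21.73 = 0.7220
Wq(M/M/1) = ρ/(μ−λ) = 0.7220/6.04 = 0.11954 hr
Wq(M/D/1) = ρ/(2(μ−λ)) = 0.05977 hr
Savings = 0.11954 − 0.05977 = 0.05977 hr

Final: 0.05977 hr


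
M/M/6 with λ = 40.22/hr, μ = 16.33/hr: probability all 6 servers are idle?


a = λ/μ = 40.22/16.33 = 2.4630; ρ = a/c = 0.4105
Σ_{k=0}^{5} a^k/k! (terms k=0..5) = 1.00000 + 2.46295 + 3.03307 + 2.49010 + 1.53325 + 0.75526 = 11.27463
Tail: a^6/(6!(1−ρ)) = 223.22112/(720·0.5895) = 0.52591
P₀ = 1/(11.27463 + 0.52591) = 1/11.80054 = 0.084742

Final: 0.084742


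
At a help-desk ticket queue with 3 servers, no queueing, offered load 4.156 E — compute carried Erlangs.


B(3,4.156) = 0.464509 (Erlang-B)
Carried load = a(1 − B) = 4.156·(1 − 0.464509) = 4.156·0.535491 = 2.2255 E

Final: 2.2255 Erlangs


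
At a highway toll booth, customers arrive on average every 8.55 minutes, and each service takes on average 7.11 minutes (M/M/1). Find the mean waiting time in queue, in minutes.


λ = 60/8.55 = 7.0175 /hr
μ = 60/7.11 = 8.4388 /hr
ρ = λ/μ = 7.0175/8.4388 = 0.8316
Wq = ρ/(μ−λ) = 0.8316/(8.4388−7.0175) = 0.58509 hr
In minutes: 0.58509·60 = 35.106 min

Final: 35.106 min


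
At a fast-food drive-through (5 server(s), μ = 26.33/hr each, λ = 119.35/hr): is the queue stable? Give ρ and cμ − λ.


Total capacity cμ = 5·26.33 = 131.65/hr
ρ = λ/(cμ) = 119.35/131.65 = 0.9066
Stable ⇔ ρ < 1: YES
Spare capacity = cμ − λ = 131.65 − 119.35 = 12.30/hr

Final: ρ = 0.9066; stable; margin = 12.30/hr


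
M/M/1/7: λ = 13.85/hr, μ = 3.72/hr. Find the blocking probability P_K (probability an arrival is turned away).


ρ = λ/μ = 13.85/3.72 = 3.7231
P_K = (1−ρ)ρ^K/(1−ρ^(K+1)) = (-2.7231·9916.258387)/(1 − 36919.402867)
= -27003.144480/-36918.402867 = 0.731428

Final: 0.731428


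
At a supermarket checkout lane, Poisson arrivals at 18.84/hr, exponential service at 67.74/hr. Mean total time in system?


W = 1/(μ−λ) = 1/(67.74 − 18.84) = 1/48.90 = 0.02045 hr

Final: 0.02045 hr


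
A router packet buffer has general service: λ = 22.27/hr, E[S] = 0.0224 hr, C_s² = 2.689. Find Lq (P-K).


ρ = λ·E[S] = 22.27·0.0224 = 0.4988
Lq = ρ²(1+C_s²)/(2(1−ρ)) = 0.2488·(1+2.689)/(2·0.5012)
= 0.2488·3.6890/1.0023 = 0.91589

Final: 0.91589


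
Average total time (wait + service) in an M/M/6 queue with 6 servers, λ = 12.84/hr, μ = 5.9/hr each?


a = 2.1763; ρ = 0.3627; P₀ = 0.113184
Lq = P₀·a^c·ρ/(c!(1−ρ)²) = 0.01491
Wq = Lq/λ = 0.01491/12.84 = 0.001162 hr
W = Wq + 1/μ = 0.001162 + 0.16949 = 0.17065 hr

Final: 0.17065 hr


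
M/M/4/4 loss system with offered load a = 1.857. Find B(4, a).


B(c,a) = (a^c/c!) / Σ_{k=0}^{c} a^k/k!
a^4/4! = 0.495492
Σ terms (k=0..4): 1.00000 + 1.85700 + 1.72422 + 1.06729 + 0.49549 = 6.144011
B = 0.495492/6.144011 = 0.080646

Final: 0.080646


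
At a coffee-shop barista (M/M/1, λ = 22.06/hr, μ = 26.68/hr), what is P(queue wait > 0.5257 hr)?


ρ = 22.06/26.68 = 0.8268
P(Wq > t) = ρ·e^{−(μ−λ)t} = 0.8268·e^{−2.4287}
= 0.8268·0.088148 = 0.072884

Final: 0.072884


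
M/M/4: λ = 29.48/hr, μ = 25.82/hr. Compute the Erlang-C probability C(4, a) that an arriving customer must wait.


a = λ/μ = 1.1418; ρ = a/4 = 0.2854
P₀ = 0.318400 (from M/M/c formula)
C(c,a) = [a^c/(c!(1−ρ))]·P₀ = [1.69936/(24·0.7146)]·0.318400
= 0.09909·0.318400 = 0.031551

Final: 0.031551


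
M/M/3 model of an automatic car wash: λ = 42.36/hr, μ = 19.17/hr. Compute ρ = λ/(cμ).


ρ = λ/(cμ) = 42.36/(3·19.17) = 42.36/57.51 = 0.7366

Final: 0.7366


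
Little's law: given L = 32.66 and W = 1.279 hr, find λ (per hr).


λ = L/W = 32.66/1.279 = 25.5356 /hr

Final: 25.5356 /hr


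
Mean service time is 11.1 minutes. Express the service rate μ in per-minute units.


μ = 1/(service time) in consistent units.
1 minute = 1 min, so μ = 1/11.1 = 0.09009 per minute

Final: 0.09009 /min


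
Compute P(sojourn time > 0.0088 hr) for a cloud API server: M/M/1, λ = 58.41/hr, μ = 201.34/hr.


W ~ Exponential(μ−λ) for M/M/1.
μ − λ = 201.34 − 58.41 = 142.9300
P(W > t) = e^{−(μ−λ)t} = e^{−1.2578} = 0.284283

Final: 0.284283


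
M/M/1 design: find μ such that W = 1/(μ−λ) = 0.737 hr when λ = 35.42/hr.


W = 1/(μ−λ) ⇒ μ − λ = 1/W = 1/0.737 = 1.3569
μ = λ + 1/W = 35.42 + 1.3569 = 36.7769 per hr

Final: 36.7769 /hr


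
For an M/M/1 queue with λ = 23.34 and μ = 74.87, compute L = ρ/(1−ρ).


ρ = λ/μ = 23.34/74.87 = 0.3117
L = ρ/(1−ρ) = 0.3117/(1 − 0.3117) = 0.3117/0.6883 = 0.4529

Final: 0.4529


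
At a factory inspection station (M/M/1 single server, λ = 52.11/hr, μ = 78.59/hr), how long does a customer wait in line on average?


ρ = 52.11/78.59 = 0.6631
Wq = ρ/(μ−λ) = 0.6631/(78.59 − 52.11) = 0.6631/26.48 = 0.02504 hr

Final: 0.02504 hr


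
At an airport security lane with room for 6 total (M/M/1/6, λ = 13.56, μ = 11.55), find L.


ρ = 13.56/11.55 = 1.1740
L = ρ[1 − (K+1)ρ^K + Kρ^(K+1)] / [(1−ρ)(1−ρ^(K+1))]
Numerator: 1.1740·(1 − 7·2.618582 + 6·3.074284) = 1.309774
Denominator: (-0.1740)·(-2.074284) = 0.360979
L = 1.309774/0.360979 = 3.6284

Final: 3.6284


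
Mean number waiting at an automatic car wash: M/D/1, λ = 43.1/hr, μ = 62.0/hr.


ρ = 43.1/62.0 = 0.6952
M/D/1: Lq = ρ²/(2(1−ρ)) = 0.4832/(2·0.3048) = 0.79263

Final: 0.79263


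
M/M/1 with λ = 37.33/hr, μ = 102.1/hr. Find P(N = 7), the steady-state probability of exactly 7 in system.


ρ = 37.33/102.1 = 0.3656
P_n = (1−ρ)·ρ^n = (1 − 0.3656)·0.3656^7 = 0.6344·0.0008734 = 0.0005541

Final: 0.0005541


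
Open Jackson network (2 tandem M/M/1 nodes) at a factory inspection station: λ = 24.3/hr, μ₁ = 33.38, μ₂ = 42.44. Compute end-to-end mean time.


Each node sees arrival rate λ = 24.3/hr (tandem ⇒ throughput preserved).
W₁ = 1/(μ₁−λ) = 1/(33.38−24.3) = 0.11013 hr
W₂ = 1/(μ₂−λ) = 1/(42.44−24.3) = 0.05513 hr
W_total = W₁ + W₂ = 0.11013 + 0.05513 = 0.16526 hr

Final: 0.16526 hr


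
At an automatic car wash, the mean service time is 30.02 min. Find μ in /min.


μ = 1/(service time) in consistent units.
1 minute = 1 min, so μ = 1/30.02 = 0.03331 per minute

Final: 0.03331 /min


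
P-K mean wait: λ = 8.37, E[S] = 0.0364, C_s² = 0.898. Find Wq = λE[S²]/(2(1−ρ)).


ρ = λ·E[S] = 8.37·0.0364 = 0.3047
E[S²] = E[S]²(1+C_s²) = 0.0364²·(1+0.898) = 0.002515
Wq = λ·E[S²]/(2(1−ρ)) = 8.37·0.002515/(2·0.6953) = 0.01514 hr

Final: 0.01514 hr


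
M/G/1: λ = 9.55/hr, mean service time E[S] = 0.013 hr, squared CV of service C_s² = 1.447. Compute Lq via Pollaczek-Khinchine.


ρ = λ·E[S] = 9.55·0.013 = 0.1242
Lq = ρ²(1+C_s²)/(2(1−ρ)) = 0.01541·(1+1.447)/(2·0.8759)
= 0.01541·2.4470/1.7517 = 0.02153

Final: 0.02153


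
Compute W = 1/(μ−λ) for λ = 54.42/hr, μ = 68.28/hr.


W = 1/(μ−λ) = 1/(68.28 − 54.42) = 1/13.86 = 0.07215 hr

Final: 0.07215 hr


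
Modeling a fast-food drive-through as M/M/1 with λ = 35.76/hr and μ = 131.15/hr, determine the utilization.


ρ = λ/μ = 35.76/131.15 = 0.2727

Final: 0.2727


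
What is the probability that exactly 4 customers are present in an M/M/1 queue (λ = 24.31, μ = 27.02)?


ρ = 24.31/27.02 = 0.8997
P_n = (1−ρ)·ρ^n = (1 − 0.8997)·0.8997^4 = 0.1003·0.655237 = 0.065718

Final: 0.065718


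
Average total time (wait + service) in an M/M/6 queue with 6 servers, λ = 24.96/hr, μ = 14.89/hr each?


a = 1.6763; ρ = 0.2794; P₀ = 0.186973
Lq = P₀·a^c·ρ/(c!(1−ρ)²) = 0.003100
Wq = Lq/λ = 0.003100/24.96 = 0.0001242 hr
W = Wq + 1/μ = 0.0001242 + 0.06716 = 0.06728 hr

Final: 0.06728 hr


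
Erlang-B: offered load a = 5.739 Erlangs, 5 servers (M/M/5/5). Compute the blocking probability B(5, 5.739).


B(c,a) = (a^c/c!) / Σ_{k=0}^{c} a^k/k!
a^5/5! = 51.879989
Σ terms (k=0..5): 1.00000 + 5.73900 + 16.46806 + 31.50340 + 45.19950 + 51.87999 = 151.789952
B = 51.879989/151.789952 = 0.341788

Final: 0.341788


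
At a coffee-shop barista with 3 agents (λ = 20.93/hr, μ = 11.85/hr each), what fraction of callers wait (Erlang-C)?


a = λ/μ = 1.7662; ρ = a/3 = 0.5887
P₀ = 0.152460 (from M/M/c formula)
C(c,a) = [a^c/(c!(1−ρ))]·P₀ = [5.51001/(6·0.4113)]·0.152460
= 2.23303·0.152460 = 0.340448

Final: 0.340448


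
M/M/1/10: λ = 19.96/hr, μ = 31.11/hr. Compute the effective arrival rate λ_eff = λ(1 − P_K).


ρ = 0.6416; P_K = (1−ρ)ρ^10/(1−ρ^11) = 0.004269
λ_eff = λ(1 − P_K) = 19.96·(1 − 0.004269) = 19.96·0.995731 = 19.8748 /hr

Final: 19.8748 /hr


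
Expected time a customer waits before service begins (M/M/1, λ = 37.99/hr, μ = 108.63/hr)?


ρ = 37.99/108.63 = 0.3497
Wq = ρ/(μ−λ) = 0.3497/(108.63 − 37.99) = 0.3497/70.64 = 0.004951 hr

Final: 0.004951 hr


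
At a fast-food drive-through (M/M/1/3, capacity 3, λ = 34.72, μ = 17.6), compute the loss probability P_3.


ρ = λ/μ = 34.72/17.6 = 1.9727
P_K = (1−ρ)ρ^K/(1−ρ^(K+1)) = (-0.9727·7.677170)/(1 − 15.144962)
= -7.467792/-14.144962 = 0.527947

Final: 0.527947


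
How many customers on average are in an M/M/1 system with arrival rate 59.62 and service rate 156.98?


ρ = λ/μ = 59.62/156.98 = 0.3798
L = ρ/(1−ρ) = 0.3798/(1 − 0.3798) = 0.3798/0.6202 = 0.6124

Final: 0.6124


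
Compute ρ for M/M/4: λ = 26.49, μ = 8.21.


ρ = λ/(cμ) = 26.49/(4·8.21) = 26.49/32.84 = 0.8066

Final: 0.8066


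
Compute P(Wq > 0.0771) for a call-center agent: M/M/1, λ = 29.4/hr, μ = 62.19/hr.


ρ = 29.4/62.19 = 0.4727
P(Wq > t) = ρ·e^{−(μ−λ)t} = 0.4727·e^{−2.5281}
= 0.4727·0.079810 = 0.037730

Final: 0.037730


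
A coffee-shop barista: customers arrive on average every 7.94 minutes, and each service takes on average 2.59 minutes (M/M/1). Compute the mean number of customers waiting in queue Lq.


λ = 60/7.94 = 7.5567 /hr
μ = 60/2.59 = 23.1660 /hr
ρ = λ/μ = 7.5567/23.1660 = 0.3262
Lq = ρ²/(1−ρ) = 0.1064/0.6738 = 0.1579

Final: 0.1579


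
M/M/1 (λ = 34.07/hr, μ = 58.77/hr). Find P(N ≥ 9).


ρ = 34.07/58.77 = 0.5797
P(N ≥ n) = ρ^n = 0.5797^9 = 0.007395

Final: 0.007395


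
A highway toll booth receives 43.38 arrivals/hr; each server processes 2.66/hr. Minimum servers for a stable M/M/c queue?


Stability requires cμ > λ ⇔ c > λ/μ.
λ/μ = 43.38/2.66 = 16.3083
Minimum integer c = ⌊16.3083⌋ + 1 = 17
Check: 17·2.66 = 45.22 > 43.38, while 16·2.66 = 42.56 ≤ 43.38

Final: 17 servers


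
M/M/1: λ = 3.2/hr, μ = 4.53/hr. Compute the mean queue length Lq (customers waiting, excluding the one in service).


ρ = 3.2/4.53 = 0.7064
Lq = ρ²/(1−ρ) = 0.4990/0.2936 = 1.6996

Final: 1.6996


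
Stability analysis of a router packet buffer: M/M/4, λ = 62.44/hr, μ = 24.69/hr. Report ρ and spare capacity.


Total capacity cμ = 4·24.69 = 98.76/hr
ρ = λ/(cμ) = 62.44/98.76 = 0.6322
Stable ⇔ ρ < 1: YES
Spare capacity = cμ − λ = 98.76 − 62.44 = 36.32/hr

Final: ρ = 0.6322; stable; margin = 36.32/hr


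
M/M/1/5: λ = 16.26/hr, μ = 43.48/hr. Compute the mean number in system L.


ρ = 16.26/43.48 = 0.3740
L = ρ[1 − (K+1)ρ^K + Kρ^(K+1)] / [(1−ρ)(1−ρ^(K+1))]
Numerator: 0.3740·(1 − 6·0.007314 + 5·0.002735) = 0.362668
Denominator: (0.6260)·(0.997265) = 0.624323
L = 0.362668/0.624323 = 0.5809

Final: 0.5809


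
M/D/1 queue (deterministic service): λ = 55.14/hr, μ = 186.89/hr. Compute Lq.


ρ = 55.14/186.89 = 0.2950
M/D/1: Lq = ρ²/(2(1−ρ)) = 0.08705/(2·0.7050) = 0.06174

Final: 0.06174


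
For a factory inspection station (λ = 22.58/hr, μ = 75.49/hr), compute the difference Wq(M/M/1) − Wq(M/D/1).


ρ = 22.58/75.49 = 0.2991
Wq(M/M/1) = ρ/(μ−λ) = 0.2991/52.91 = 0.005653 hr
Wq(M/D/1) = ρ/(2(μ−λ)) = 0.002827 hr
Savings = 0.005653 − 0.002827 = 0.002827 hr

Final: 0.002827 hr


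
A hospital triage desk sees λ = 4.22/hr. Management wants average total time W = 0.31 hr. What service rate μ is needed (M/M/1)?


W = 1/(μ−λ) ⇒ μ − λ = 1/W = 1/0.31 = 3.2258
μ = λ + 1/W = 4.22 + 3.2258 = 7.4458 per hr

Final: 7.4458 /hr


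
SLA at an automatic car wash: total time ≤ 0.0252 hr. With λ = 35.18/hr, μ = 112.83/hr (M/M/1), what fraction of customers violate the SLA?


W ~ Exponential(μ−λ) for M/M/1.
μ − λ = 112.83 − 35.18 = 77.6500
P(W > t) = e^{−(μ−λ)t} = e^{−1.9568} = 0.141313

Final: 0.141313


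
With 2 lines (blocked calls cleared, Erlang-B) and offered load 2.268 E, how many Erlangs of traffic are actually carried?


B(2,2.268) = 0.440403 (Erlang-B)
Carried load = a(1 − B) = 2.268·(1 − 0.440403) = 2.268·0.559597 = 1.2692 E

Final: 1.2692 Erlangs


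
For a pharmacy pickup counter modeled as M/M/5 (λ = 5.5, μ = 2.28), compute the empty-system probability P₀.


a = λ/μ = 5.5/2.28 = 2.4123; ρ = a/c = 0.4825
Σ_{k=0}^{4} a^k/k! (terms k=0..4) = 1.00000 + 2.41228 + 2.90955 + 2.33955 + 1.41091 = 10.07229
Tail: a^5/(5!(1−ρ)) = 81.68442/(120·0.5175) = 1.31526
P₀ = 1/(10.07229 + 1.31526) = 1/11.38755 = 0.087815

Final: 0.087815


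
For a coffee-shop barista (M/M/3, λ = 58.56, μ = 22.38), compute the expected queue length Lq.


a = λ/μ = 2.6166; ρ = a/3 = 0.8722
P₀ = 0.032889
Lq = P₀·a^c·ρ / (c!·(1−ρ)²) = 0.032889·17.91525·0.8722/(6·0.01633)
= 5.24487

Final: 5.24487


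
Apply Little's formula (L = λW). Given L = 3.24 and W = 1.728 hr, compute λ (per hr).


λ = L/W = 3.24/1.728 = 1.8750 /hr

Final: 1.8750 /hr


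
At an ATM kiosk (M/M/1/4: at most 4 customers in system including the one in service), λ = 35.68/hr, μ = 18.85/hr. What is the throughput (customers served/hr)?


ρ = 1.8928; P_K = (1−ρ)ρ^4/(1−ρ^5) = 0.491939
λ_eff = λ(1 − P_K) = 35.68·(1 − 0.491939) = 35.68·0.508061 = 18.1276 /hr

Final: 18.1276 /hr


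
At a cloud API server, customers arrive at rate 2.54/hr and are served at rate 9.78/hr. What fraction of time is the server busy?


ρ = λ/μ = 2.54/9.78 = 0.2597

Final: 0.2597


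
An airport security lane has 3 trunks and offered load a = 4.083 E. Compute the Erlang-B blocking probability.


B(c,a) = (a^c/c!) / Σ_{k=0}^{c} a^k/k!
a^3/3! = 11.344540
Σ terms (k=0..3): 1.00000 + 4.08300 + 8.33544 + 11.34454 = 24.762984
B = 11.344540/24.762984 = 0.458125

Final: 0.458125


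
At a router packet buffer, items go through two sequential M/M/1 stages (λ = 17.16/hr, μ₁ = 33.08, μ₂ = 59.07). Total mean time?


Each node sees arrival rate λ = 17.16/hr (tandem ⇒ throughput preserved).
W₁ = 1/(μ₁−λ) = 1/(33.08−17.16) = 0.06281 hr
W₂ = 1/(μ₂−λ) = 1/(59.07−17.16) = 0.02386 hr
W_total = W₁ + W₂ = 0.06281 + 0.02386 = 0.08667 hr

Final: 0.08667 hr


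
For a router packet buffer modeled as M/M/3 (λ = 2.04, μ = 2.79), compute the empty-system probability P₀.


a = λ/μ = 2.04/2.79 = 0.7312; ρ = a/c = 0.2437
Σ_{k=0}^{2} a^k/k! (terms k=0..2) = 1.00000 + 0.73118 + 0.26731 = 1.99850
Tail: a^3/(3!(1−ρ)) = 0.39091/(6·0.7563) = 0.08615
P₀ = 1/(1.99850 + 0.08615) = 1/2.08465 = 0.479698

Final: 0.479698


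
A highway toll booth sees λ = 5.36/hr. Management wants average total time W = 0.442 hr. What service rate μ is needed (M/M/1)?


W = 1/(μ−λ) ⇒ μ − λ = 1/W = 1/0.442 = 2.2624
μ = λ + 1/W = 5.36 + 2.2624 = 7.6224 per hr

Final: 7.6224 /hr


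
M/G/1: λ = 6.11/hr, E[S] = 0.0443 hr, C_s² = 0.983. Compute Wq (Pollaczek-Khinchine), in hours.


ρ = λ·E[S] = 6.11·0.0443 = 0.2707
E[S²] = E[S]²(1+C_s²) = 0.0443²·(1+0.983) = 0.003892
Wq = λ·E[S²]/(2(1−ρ)) = 6.11·0.003892/(2·0.7293) = 0.01630 hr

Final: 0.01630 hr


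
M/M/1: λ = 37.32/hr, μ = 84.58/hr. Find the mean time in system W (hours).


W = 1/(μ−λ) = 1/(84.58 − 37.32) = 1/47.26 = 0.02116 hr

Final: 0.02116 hr


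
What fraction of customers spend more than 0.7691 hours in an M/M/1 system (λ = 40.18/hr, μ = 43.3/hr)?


W ~ Exponential(μ−λ) for M/M/1.
μ − λ = 43.3 − 40.18 = 3.1200
P(W > t) = e^{−(μ−λ)t} = e^{−2.3996} = 0.090755

Final: 0.090755


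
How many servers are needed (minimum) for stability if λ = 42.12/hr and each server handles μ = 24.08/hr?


Stability requires cμ > λ ⇔ c > λ/μ.
λ/μ = 42.12/24.08 = 1.7492
Minimum integer c = ⌊1.7492⌋ + 1 = 2
Check: 2·24.08 = 48.16 > 42.12, while 1·24.08 = 24.08 ≤ 42.12

Final: 2 servers


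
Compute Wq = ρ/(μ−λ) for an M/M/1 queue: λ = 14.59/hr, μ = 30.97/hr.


ρ = 14.59/30.97 = 0.4711
Wq = ρ/(μ−λ) = 0.4711/(30.97 − 14.59) = 0.4711/16.38 = 0.02876 hr

Final: 0.02876 hr


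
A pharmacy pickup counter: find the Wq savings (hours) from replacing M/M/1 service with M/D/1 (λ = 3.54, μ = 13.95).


ρ = 3.54/13.95 = 0.2538
Wq(M/M/1) = ρ/(μ−λ) = 0.2538/10.41 = 0.02438 hr
Wq(M/D/1) = ρ/(2(μ−λ)) = 0.01219 hr
Savings = 0.02438 − 0.01219 = 0.01219 hr

Final: 0.01219 hr


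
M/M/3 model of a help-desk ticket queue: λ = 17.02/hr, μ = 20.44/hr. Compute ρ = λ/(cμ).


ρ = λ/(cμ) = 17.02/(3·20.44) = 17.02/61.32 = 0.2776

Final: 0.2776


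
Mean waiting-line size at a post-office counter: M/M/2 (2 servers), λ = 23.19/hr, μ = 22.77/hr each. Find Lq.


a = λ/μ = 1.0184; ρ = a/2 = 0.5092
P₀ = 0.325186
Lq = P₀·a^c·ρ / (c!·(1−ρ)²) = 0.325186·1.03723·0.5092/(2·0.24086)
= 0.35655

Final: 0.35655


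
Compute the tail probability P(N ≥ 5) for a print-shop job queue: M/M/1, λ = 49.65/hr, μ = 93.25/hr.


ρ = 49.65/93.25 = 0.5324
P(N ≥ n) = ρ^n = 0.5324^5 = 0.042791

Final: 0.042791


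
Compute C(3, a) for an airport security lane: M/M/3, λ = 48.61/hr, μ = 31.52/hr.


a = λ/μ = 1.5422; ρ = a/3 = 0.5141
P₀ = 0.200425 (from M/M/c formula)
C(c,a) = [a^c/(c!(1−ρ))]·P₀ = [3.66791/(6·0.4859)]·0.200425
= 1.25802·0.200425 = 0.252139

Final: 0.252139


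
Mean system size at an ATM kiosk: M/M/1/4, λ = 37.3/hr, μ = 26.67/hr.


ρ = 37.3/26.67 = 1.3986
L = ρ[1 − (K+1)ρ^K + Kρ^(K+1)] / [(1−ρ)(1−ρ^(K+1))]
Numerator: 1.3986·(1 − 5·3.825985 + 4·5.350928) = 4.578635
Denominator: (-0.3986)·(-4.350928) = 1.734172
L = 4.578635/1.734172 = 2.6402

Final: 2.6402


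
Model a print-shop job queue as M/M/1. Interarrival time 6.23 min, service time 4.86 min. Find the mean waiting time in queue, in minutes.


λ = 60/6.23 = 9.6308 /hr
μ = 60/4.86 = 12.3457 /hr
ρ = λ/μ = 9.6308/12.3457 = 0.7801
Wq = ρ/(μ−λ) = 0.7801/(12.3457−9.6308) = 0.28734 hr
In minutes: 0.28734·60 = 17.241 min

Final: 17.241 min


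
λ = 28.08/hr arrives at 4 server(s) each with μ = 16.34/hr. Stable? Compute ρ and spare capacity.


Total capacity cμ = 4·16.34 = 65.36/hr
ρ = λ/(cμ) = 28.08/65.36 = 0.4296
Stable ⇔ ρ < 1: YES
Spare capacity = cμ − λ = 65.36 − 28.08 = 37.28/hr

Final: ρ = 0.4296; stable; margin = 37.28/hr


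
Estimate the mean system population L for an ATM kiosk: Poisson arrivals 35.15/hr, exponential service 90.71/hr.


ρ = λ/μ = 35.15/90.71 = 0.3875
L = ρ/(1−ρ) = 0.3875/(1 − 0.3875) = 0.3875/0.6125 = 0.6326

Final: 0.6326


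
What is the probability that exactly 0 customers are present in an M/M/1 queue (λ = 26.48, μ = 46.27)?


ρ = 26.48/46.27 = 0.5723
P_n = (1−ρ)·ρ^n = (1 − 0.5723)·0.5723^0 = 0.4277·1.000000 = 0.427707

Final: 0.427707


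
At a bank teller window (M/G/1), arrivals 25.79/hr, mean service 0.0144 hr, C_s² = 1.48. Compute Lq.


ρ = λ·E[S] = 25.79·0.0144 = 0.3714
Lq = ρ²(1+C_s²)/(2(1−ρ)) = 0.1379·(1+1.48)/(2·0.6286)
= 0.1379·2.4800/1.2572 = 0.27206

Final: 0.27206


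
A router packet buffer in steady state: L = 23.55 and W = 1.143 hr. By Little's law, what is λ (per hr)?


λ = L/W = 23.55/1.143 = 20.6037 /hr

Final: 20.6037 /hr


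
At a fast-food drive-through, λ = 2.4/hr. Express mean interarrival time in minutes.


Mean interarrival time = 1/λ = 1/2.4 hour = 0.41667 hour
In minutes: 0.41667 × 60 = 25.0000 min

Final: 25.0000 min


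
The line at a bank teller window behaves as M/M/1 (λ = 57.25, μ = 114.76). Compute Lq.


ρ = 57.25/114.76 = 0.4989
Lq = ρ²/(1−ρ) = 0.2489/0.5011 = 0.4966

Final: 0.4966


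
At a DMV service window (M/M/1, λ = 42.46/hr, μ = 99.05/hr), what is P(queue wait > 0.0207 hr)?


ρ = 42.46/99.05 = 0.4287
P(Wq > t) = ρ·e^{−(μ−λ)t} = 0.4287·e^{−1.1714}
= 0.4287·0.309929 = 0.132858

Final: 0.132858


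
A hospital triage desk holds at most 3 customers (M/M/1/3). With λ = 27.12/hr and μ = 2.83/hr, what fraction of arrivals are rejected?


ρ = λ/μ = 27.12/2.83 = 9.5830
P_K = (1−ρ)ρ^K/(1−ρ^(K+1)) = (-8.5830·880.054867)/(1 − 8433.599996)
= -7553.545129/-8432.599996 = 0.895755

Final: 0.895755


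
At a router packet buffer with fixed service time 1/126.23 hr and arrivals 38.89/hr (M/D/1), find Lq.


ρ = 38.89/126.23 = 0.3081
M/D/1: Lq = ρ²/(2(1−ρ)) = 0.09492/(2·0.6919) = 0.06859

Final: 0.06859


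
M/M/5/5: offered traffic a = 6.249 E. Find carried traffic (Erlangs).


B(5,6.249) = 0.377436 (Erlang-B)
Carried load = a(1 − B) = 6.249·(1 − 0.377436) = 6.249·0.622564 = 3.8904 E

Final: 3.8904 Erlangs


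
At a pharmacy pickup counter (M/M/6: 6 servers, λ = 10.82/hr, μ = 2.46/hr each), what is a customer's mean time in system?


a = 4.3984; ρ = 0.7331; P₀ = 0.010391
Lq = P₀·a^c·ρ/(c!(1−ρ)²) = 1.07499
Wq = Lq/λ = 1.07499/10.82 = 0.09935 hr
W = Wq + 1/μ = 0.09935 + 0.40650 = 0.50586 hr

Final: 0.50586 hr


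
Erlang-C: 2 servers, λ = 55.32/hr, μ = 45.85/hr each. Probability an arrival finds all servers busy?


a = λ/μ = 1.2065; ρ = a/2 = 0.6033
P₀ = 0.247449 (from M/M/c formula)
C(c,a) = [a^c/(c!(1−ρ))]·P₀ = [1.45575/(2·0.3967)]·0.247449
= 1.83469·0.247449 = 0.453992

Final: 0.453992


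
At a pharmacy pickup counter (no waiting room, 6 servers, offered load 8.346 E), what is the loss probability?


B(c,a) = (a^c/c!) / Σ_{k=0}^{c} a^k/k!
a^6/6! = 469.394272
Σ terms (k=0..6): 1.00000 + 8.34600 + 34.82786 + 96.89110 + 202.16328 + 337.45095 + 469.39427 = 1150.073464
B = 469.394272/1150.073464 = 0.408143

Final: 0.408143


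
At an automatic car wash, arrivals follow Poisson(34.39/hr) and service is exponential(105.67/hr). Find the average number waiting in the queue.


ρ = 34.39/105.67 = 0.3254
Lq = ρ²/(1−ρ) = 0.1059/0.6746 = 0.1570

Final: 0.1570


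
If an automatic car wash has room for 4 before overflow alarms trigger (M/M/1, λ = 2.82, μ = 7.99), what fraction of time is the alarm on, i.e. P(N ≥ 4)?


ρ = 2.82/7.99 = 0.3529
P(N ≥ n) = ρ^n = 0.3529^4 = 0.015517

Final: 0.015517


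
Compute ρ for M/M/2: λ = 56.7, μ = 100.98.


ρ = λ/(cμ) = 56.7/(2·100.98) = 56.7/201.96 = 0.2807

Final: 0.2807


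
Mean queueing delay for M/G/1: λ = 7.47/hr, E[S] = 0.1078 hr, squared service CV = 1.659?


ρ = λ·E[S] = 7.47·0.1078 = 0.8053
E[S²] = E[S]²(1+C_s²) = 0.1078²·(1+1.659) = 0.030900
Wq = λ·E[S²]/(2(1−ρ)) = 7.47·0.030900/(2·0.1947) = 0.59266 hr

Final: 0.59266 hr


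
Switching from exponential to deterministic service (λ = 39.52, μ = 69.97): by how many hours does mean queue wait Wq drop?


ρ = 39.52/69.97 = 0.5648
Wq(M/M/1) = ρ/(μ−λ) = 0.5648/30.45 = 0.01855 hr
Wq(M/D/1) = ρ/(2(μ−λ)) = 0.009274 hr
Savings = 0.01855 − 0.009274 = 0.009274 hr

Final: 0.009274 hr


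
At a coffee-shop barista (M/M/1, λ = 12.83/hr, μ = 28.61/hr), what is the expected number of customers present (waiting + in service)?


ρ = λ/μ = 12.83/28.61 = 0.4484
L = ρ/(1−ρ) = 0.4484/(1 − 0.4484) = 0.4484/0.5516 = 0.8131

Final: 0.8131


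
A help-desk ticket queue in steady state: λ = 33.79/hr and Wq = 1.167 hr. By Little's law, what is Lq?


Lq = λWq = 33.79·1.167 = 39.4329

Final: 39.4329


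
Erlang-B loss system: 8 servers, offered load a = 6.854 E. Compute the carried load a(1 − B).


B(8,6.854) = 0.170421 (Erlang-B)
Carried load = a(1 − B) = 6.854·(1 − 0.170421) = 6.854·0.829579 = 5.6859 E

Final: 5.6859 Erlangs


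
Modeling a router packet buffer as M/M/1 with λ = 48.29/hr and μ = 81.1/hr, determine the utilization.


ρ = λ/μ = 48.29/81.1 = 0.5954

Final: 0.5954


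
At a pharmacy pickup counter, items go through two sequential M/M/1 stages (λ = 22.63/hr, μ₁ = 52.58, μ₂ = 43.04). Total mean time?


Each node sees arrival rate λ = 22.63/hr (tandem ⇒ throughput preserved).
W₁ = 1/(μ₁−λ) = 1/(52.58−22.63) = 0.03339 hr
W₂ = 1/(μ₂−λ) = 1/(43.04−22.63) = 0.04900 hr
W_total = W₁ + W₂ = 0.03339 + 0.04900 = 0.08238 hr

Final: 0.08238 hr


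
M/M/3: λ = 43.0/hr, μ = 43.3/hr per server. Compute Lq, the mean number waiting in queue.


a = λ/μ = 0.9931; ρ = a/3 = 0.3310
P₀ = 0.366279
Lq = P₀·a^c·ρ / (c!·(1−ρ)²) = 0.366279·0.97936·0.3310/(6·0.44753)
= 0.04422

Final: 0.04422


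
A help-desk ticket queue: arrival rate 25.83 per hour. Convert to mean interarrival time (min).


Mean interarrival time = 1/λ = 1/25.83 hour = 0.03871 hour
In minutes: 0.03871 × 60 = 2.3229 min

Final: 2.3229 min


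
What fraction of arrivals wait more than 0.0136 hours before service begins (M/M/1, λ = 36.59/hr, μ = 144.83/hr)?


ρ = 36.59/144.83 = 0.2526
P(Wq > t) = ρ·e^{−(μ−λ)t} = 0.2526·e^{−1.4721}
= 0.2526·0.229451 = 0.057969

Final: 0.057969


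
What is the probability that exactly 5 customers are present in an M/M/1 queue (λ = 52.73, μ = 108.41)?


ρ = 52.73/108.41 = 0.4864
P_n = (1−ρ)·ρ^n = (1 − 0.4864)·0.4864^5 = 0.5136·0.027223 = 0.013982

Final: 0.013982


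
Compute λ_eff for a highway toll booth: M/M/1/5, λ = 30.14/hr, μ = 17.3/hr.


ρ = 1.7422; P_K = (1−ρ)ρ^5/(1−ρ^6) = 0.441812
λ_eff = λ(1 − P_K) = 30.14·(1 − 0.441812) = 30.14·0.558188 = 16.8238 /hr

Final: 16.8238 /hr


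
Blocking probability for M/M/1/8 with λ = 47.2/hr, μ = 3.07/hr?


ρ = λ/μ = 47.2/3.07 = 15.3746
P_K = (1−ρ)ρ^K/(1−ρ^(K+1)) = (-14.3746·3121971867.471243)/(1 − 47999046301.186546)
= -44877074433.715302/-47999046300.186546 = 0.934958

Final: 0.934958


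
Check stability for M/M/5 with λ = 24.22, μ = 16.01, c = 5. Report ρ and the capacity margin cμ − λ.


Total capacity cμ = 5·16.01 = 80.05/hr
ρ = λ/(cμ) = 24.22/80.05 = 0.3026
Stable ⇔ ρ < 1: YES
Spare capacity = cμ − λ = 80.05 − 24.22 = 55.83/hr

Final: ρ = 0.3026; stable; margin = 55.83/hr


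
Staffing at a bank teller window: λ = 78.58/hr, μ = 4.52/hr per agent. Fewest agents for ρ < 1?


Stability requires cμ > λ ⇔ c > λ/μ.
λ/μ = 78.58/4.52 = 17.3850
Minimum integer c = ⌊17.3850⌋ + 1 = 18
Check: 18·4.52 = 81.36 > 78.58, while 17·4.52 = 76.84 ≤ 78.58

Final: 18 servers


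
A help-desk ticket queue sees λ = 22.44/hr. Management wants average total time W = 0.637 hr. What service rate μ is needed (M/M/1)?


W = 1/(μ−λ) ⇒ μ − λ = 1/W = 1/0.637 = 1.5699
μ = λ + 1/W = 22.44 + 1.5699 = 24.0099 per hr

Final: 24.0099 /hr


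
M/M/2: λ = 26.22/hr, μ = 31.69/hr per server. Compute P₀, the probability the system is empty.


a = λ/μ = 26.22/31.69 = 0.8274; ρ = a/c = 0.4137
Σ_{k=0}^{1} a^k/k! (terms k=0..1) = 1.00000 + 0.82739 = 1.82739
Tail: a^2/(2!(1−ρ)) = 0.68457/(2·0.5863) = 0.58380
P₀ = 1/(1.82739 + 0.58380) = 1/2.41119 = 0.414732

Final: 0.414732


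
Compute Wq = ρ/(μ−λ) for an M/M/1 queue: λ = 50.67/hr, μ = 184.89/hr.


ρ = 50.67/184.89 = 0.2741
Wq = ρ/(μ−λ) = 0.2741/(184.89 − 50.67) = 0.2741/134.22 = 0.002042 hr

Final: 0.002042 hr


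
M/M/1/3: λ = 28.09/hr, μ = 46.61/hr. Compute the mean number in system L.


ρ = 28.09/46.61 = 0.6027
L = ρ[1 − (K+1)ρ^K + Kρ^(K+1)] / [(1−ρ)(1−ρ^(K+1))]
Numerator: 0.6027·(1 − 4·0.218886 + 3·0.131914) = 0.313503
Denominator: (0.3973)·(0.868086) = 0.344925
L = 0.313503/0.344925 = 0.9089

Final: 0.9089


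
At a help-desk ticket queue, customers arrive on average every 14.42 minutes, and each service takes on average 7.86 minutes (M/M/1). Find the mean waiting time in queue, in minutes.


λ = 60/14.42 = 4.1609 /hr
μ = 60/7.86 = 7.6336 /hr
ρ = λ/μ = 4.1609/7.6336 = 0.5451
Wq = ρ/(μ−λ) = 0.5451/(7.6336−4.1609) = 0.15696 hr
In minutes: 0.15696·60 = 9.418 min

Final: 9.418 min


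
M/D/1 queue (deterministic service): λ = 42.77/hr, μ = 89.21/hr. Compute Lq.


ρ = 42.77/89.21 = 0.4794
M/D/1: Lq = ρ²/(2(1−ρ)) = 0.2299/(2·0.5206) = 0.22077

Final: 0.22077


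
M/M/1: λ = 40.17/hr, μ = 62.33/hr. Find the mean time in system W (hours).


W = 1/(μ−λ) = 1/(62.33 − 40.17) = 1/22.16 = 0.04513 hr

Final: 0.04513 hr


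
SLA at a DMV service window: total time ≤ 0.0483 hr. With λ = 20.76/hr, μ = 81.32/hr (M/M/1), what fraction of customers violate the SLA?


W ~ Exponential(μ−λ) for M/M/1.
μ − λ = 81.32 − 20.76 = 60.5600
P(W > t) = e^{−(μ−λ)t} = e^{−2.9250} = 0.053662

Final: 0.053662


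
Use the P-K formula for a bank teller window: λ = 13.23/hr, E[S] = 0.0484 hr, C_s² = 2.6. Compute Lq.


ρ = λ·E[S] = 13.23·0.0484 = 0.6403
Lq = ρ²(1+C_s²)/(2(1−ρ)) = 0.4100·(1+2.6)/(2·0.3597)
= 0.4100·3.6000/0.7193 = 2.05202

Final: 2.05202


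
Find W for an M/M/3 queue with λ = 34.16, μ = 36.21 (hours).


a = 0.9434; ρ = 0.3145; P₀ = 0.385729
Lq = P₀·a^c·ρ/(c!(1−ρ)²) = 0.03612
Wq = Lq/λ = 0.03612/34.16 = 0.001057 hr
W = Wq + 1/μ = 0.001057 + 0.02762 = 0.02867 hr

Final: 0.02867 hr


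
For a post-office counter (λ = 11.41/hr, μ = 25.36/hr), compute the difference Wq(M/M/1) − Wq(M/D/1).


ρ = 11.41/25.36 = 0.4499
Wq(M/M/1) = ρ/(μ−λ) = 0.4499/13.95 = 0.03225 hr
Wq(M/D/1) = ρ/(2(μ−λ)) = 0.01613 hr
Savings = 0.03225 − 0.01613 = 0.01613 hr

Final: 0.01613 hr


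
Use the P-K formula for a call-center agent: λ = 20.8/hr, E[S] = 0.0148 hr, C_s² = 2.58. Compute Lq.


ρ = λ·E[S] = 20.8·0.0148 = 0.3078
Lq = ρ²(1+C_s²)/(2(1−ρ)) = 0.09477·(1+2.58)/(2·0.6922)
= 0.09477·3.5800/1.3843 = 0.24507

Final: 0.24507


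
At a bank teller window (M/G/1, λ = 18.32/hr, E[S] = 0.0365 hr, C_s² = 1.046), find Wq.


ρ = λ·E[S] = 18.32·0.0365 = 0.6687
E[S²] = E[S]²(1+C_s²) = 0.0365²·(1+1.046) = 0.002726
Wq = λ·E[S²]/(2(1−ρ)) = 18.32·0.002726/(2·0.3313) = 0.07536 hr

Final: 0.07536 hr


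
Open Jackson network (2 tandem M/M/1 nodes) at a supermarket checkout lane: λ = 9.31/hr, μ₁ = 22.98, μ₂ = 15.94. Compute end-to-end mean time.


Each node sees arrival rate λ = 9.31/hr (tandem ⇒ throughput preserved).
W₁ = 1/(μ₁−λ) = 1/(22.98−9.31) = 0.07315 hr
W₂ = 1/(μ₂−λ) = 1/(15.94−9.31) = 0.15083 hr
W_total = W₁ + W₂ = 0.07315 + 0.15083 = 0.22398 hr

Final: 0.22398 hr


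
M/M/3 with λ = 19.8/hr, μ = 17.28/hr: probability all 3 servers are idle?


a = λ/μ = 19.8/17.28 = 1.1458; ρ = a/c = 0.3819
Σ_{k=0}^{2} a^k/k! (terms k=0..2) = 1.00000 + 1.14583 + 0.65647 = 2.80230
Tail: a^3/(3!(1−ρ)) = 1.50440/(6·0.6181) = 0.40568
P₀ = 1/(2.80230 + 0.40568) = 1/3.20798 = 0.311722

Final: 0.311722


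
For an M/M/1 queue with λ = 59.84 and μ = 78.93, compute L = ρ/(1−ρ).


ρ = λ/μ = 59.84/78.93 = 0.7581
L = ρ/(1−ρ) = 0.7581/(1 − 0.7581) = 0.7581/0.2419 = 3.1346

Final: 3.1346


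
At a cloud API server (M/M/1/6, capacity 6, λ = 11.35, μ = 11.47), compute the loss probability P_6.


ρ = λ/μ = 11.35/11.47 = 0.9895
P_K = (1−ρ)ρ^K/(1−ρ^(K+1)) = (0.01046·0.938847)/(1 − 0.929024)
= 0.009822/0.070976 = 0.138390

Final: 0.138390


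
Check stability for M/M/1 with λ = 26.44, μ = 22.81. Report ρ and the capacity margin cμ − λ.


Total capacity cμ = 1·22.81 = 22.81/hr
ρ = λ/(cμ) = 26.44/22.81 = 1.1591
Stable ⇔ ρ < 1: NO
Spare capacity = cμ − λ = 22.81 − 26.44 = -3.63/hr

Final: ρ = 1.1591; unstable; margin = -3.63/hr


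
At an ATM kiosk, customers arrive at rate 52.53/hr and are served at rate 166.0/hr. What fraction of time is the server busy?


ρ = λ/μ = 52.53/166.0 = 0.3164

Final: 0.3164


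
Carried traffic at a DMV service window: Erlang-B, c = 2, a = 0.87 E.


B(2,0.87) = 0.168316 (Erlang-B)
Carried load = a(1 − B) = 0.87·(1 − 0.168316) = 0.87·0.831684 = 0.7236 E

Final: 0.7236 Erlangs


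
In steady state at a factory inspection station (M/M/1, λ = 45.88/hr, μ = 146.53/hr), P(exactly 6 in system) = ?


ρ = 45.88/146.53 = 0.3131
P_n = (1−ρ)·ρ^n = (1 − 0.3131)·0.3131^6 = 0.6869·0.0009423 = 0.0006472

Final: 0.0006472


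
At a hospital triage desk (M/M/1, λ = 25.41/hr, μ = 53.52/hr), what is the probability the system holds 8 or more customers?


ρ = 25.41/53.52 = 0.4748
P(N ≥ n) = ρ^n = 0.4748^8 = 0.002582

Final: 0.002582


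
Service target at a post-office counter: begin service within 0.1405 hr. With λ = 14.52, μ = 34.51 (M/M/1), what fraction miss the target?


ρ = 14.52/34.51 = 0.4207
P(Wq > t) = ρ·e^{−(μ−λ)t} = 0.4207·e^{−2.8086}
= 0.4207·0.060290 = 0.025367

Final: 0.025367


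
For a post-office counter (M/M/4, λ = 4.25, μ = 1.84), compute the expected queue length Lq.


a = λ/μ = 2.3098; ρ = a/4 = 0.5774
P₀ = 0.092270
Lq = P₀·a^c·ρ / (c!·(1−ρ)²) = 0.092270·28.46325·0.5774/(24·0.17855)
= 0.35390

Final: 0.35390


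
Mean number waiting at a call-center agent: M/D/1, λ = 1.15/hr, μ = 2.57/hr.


ρ = 1.15/2.57 = 0.4475
M/D/1: Lq = ρ²/(2(1−ρ)) = 0.2002/(2·0.5525) = 0.18119

Final: 0.18119


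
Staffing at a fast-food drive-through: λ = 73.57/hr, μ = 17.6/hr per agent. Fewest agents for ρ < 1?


Stability requires cμ > λ ⇔ c > λ/μ.
λ/μ = 73.57/17.6 = 4.1801
Minimum integer c = ⌊4.1801⌋ + 1 = 5
Check: 5·17.6 = 88.00 > 73.57, while 4·17.6 = 70.40 ≤ 73.57

Final: 5 servers


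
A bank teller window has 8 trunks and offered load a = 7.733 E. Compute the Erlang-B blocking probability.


B(c,a) = (a^c/c!) / Σ_{k=0}^{c} a^k/k!
a^8/8! = 317.149155
Σ terms (k=0..8): 1.00000 + 7.73300 + 29.89964 + 77.07132 + 148.99812 + 230.44050 + 296.99939 + 328.09947 + 317.14915 = 1437.390607
B = 317.149155/1437.390607 = 0.220642

Final: 0.220642


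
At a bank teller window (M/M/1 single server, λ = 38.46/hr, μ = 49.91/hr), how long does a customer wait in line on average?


ρ = 38.46/49.91 = 0.7706
Wq = ρ/(μ−λ) = 0.7706/(49.91 − 38.46) = 0.7706/11.45 = 0.06730 hr

Final: 0.06730 hr


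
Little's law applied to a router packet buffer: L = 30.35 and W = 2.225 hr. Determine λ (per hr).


λ = L/W = 30.35/2.225 = 13.6404 /hr

Final: 13.6404 /hr


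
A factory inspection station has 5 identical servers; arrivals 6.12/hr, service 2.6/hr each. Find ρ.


ρ = λ/(cμ) = 6.12/(5·2.6) = 6.12/13.00 = 0.4708

Final: 0.4708


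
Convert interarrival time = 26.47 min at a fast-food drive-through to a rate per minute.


λ = 1/(interarrival time) in consistent units.
1 minute = 1 min, so λ = 1/26.47 = 0.03778 per minute

Final: 0.03778 /min


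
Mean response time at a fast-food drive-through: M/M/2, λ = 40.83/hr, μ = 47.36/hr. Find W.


a = 0.8621; ρ = 0.4311; P₀ = 0.397565
Lq = P₀·a^c·ρ/(c!(1−ρ)²) = 0.19675
Wq = Lq/λ = 0.19675/40.83 = 0.004819 hr
W = Wq + 1/μ = 0.004819 + 0.02111 = 0.02593 hr

Final: 0.02593 hr


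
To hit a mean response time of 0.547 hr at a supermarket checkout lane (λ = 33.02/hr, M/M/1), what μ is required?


W = 1/(μ−λ) ⇒ μ − λ = 1/W = 1/0.547 = 1.8282
μ = λ + 1/W = 33.02 + 1.8282 = 34.8482 per hr

Final: 34.8482 /hr


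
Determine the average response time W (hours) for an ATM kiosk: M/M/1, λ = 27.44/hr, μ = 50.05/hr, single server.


W = 1/(μ−λ) = 1/(50.05 − 27.44) = 1/22.61 = 0.04423 hr

Final: 0.04423 hr


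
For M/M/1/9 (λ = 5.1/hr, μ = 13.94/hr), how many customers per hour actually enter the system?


ρ = 0.3659; P_K = (1−ρ)ρ^9/(1−ρ^10) = 0.00007447
λ_eff = λ(1 − P_K) = 5.1·(1 − 0.00007447) = 5.1·0.999926 = 5.0996 /hr

Final: 5.0996 /hr


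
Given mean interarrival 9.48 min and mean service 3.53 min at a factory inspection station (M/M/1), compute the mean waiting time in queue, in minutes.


λ = 60/9.48 = 6.3291 /hr
μ = 60/3.53 = 16.9972 /hr
ρ = λ/μ = 6.3291/16.9972 = 0.3724
Wq = ρ/(μ−λ) = 0.3724/(16.9972−6.3291) = 0.03490 hr
In minutes: 0.03490·60 = 2.094 min

Final: 2.094 min


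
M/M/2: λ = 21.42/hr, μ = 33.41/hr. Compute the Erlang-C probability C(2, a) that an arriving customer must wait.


a = λ/μ = 0.6411; ρ = a/2 = 0.3206
P₀ = 0.514506 (from M/M/c formula)
C(c,a) = [a^c/(c!(1−ρ))]·P₀ = [0.41104/(2·0.6794)]·0.514506
= 0.30249·0.514506 = 0.155631

Final: 0.155631


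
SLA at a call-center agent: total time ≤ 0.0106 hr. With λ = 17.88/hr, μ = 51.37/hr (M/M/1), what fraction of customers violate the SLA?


W ~ Exponential(μ−λ) for M/M/1.
μ − λ = 51.37 − 17.88 = 33.4900
P(W > t) = e^{−(μ−λ)t} = e^{−0.3550} = 0.701178

Final: 0.701178


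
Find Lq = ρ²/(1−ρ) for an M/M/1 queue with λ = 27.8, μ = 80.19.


ρ = 27.8/80.19 = 0.3467
Lq = ρ²/(1−ρ) = 0.1202/0.6533 = 0.1840

Final: 0.1840


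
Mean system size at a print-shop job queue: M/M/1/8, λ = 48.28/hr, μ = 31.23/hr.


ρ = 48.28/31.23 = 1.5459
L = ρ[1 − (K+1)ρ^K + Kρ^(K+1)] / [(1−ρ)(1−ρ^(K+1))]
Numerator: 1.5459·(1 − 9·32.625879 + 8·50.437958) = 171.400577
Denominator: (-0.5459)·(-49.437958) = 26.990624
L = 171.400577/26.990624 = 6.3504

Final: 6.3504


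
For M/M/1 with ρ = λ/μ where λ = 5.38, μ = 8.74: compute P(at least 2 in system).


ρ = 5.38/8.74 = 0.6156
P(N ≥ n) = ρ^n = 0.6156^2 = 0.378915

Final: 0.378915


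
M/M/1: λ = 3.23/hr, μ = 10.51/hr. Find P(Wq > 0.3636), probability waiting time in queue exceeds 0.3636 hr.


ρ = 3.23/10.51 = 0.3073
P(Wq > t) = ρ·e^{−(μ−λ)t} = 0.3073·e^{−2.6470}
= 0.3073·0.070863 = 0.021778

Final: 0.021778


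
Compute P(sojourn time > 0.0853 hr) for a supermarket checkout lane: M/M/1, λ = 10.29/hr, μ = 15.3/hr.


W ~ Exponential(μ−λ) for M/M/1.
μ − λ = 15.3 − 10.29 = 5.0100
P(W > t) = e^{−(μ−λ)t} = e^{−0.4274} = 0.652233

Final: 0.652233


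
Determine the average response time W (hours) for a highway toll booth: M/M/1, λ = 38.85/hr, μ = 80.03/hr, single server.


W = 1/(μ−λ) = 1/(80.03 − 38.85) = 1/41.18 = 0.02428 hr

Final: 0.02428 hr


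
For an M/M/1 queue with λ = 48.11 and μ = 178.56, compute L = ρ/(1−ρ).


ρ = λ/μ = 48.11/178.56 = 0.2694
L = ρ/(1−ρ) = 0.2694/(1 − 0.2694) = 0.2694/0.7306 = 0.3688

Final: 0.3688


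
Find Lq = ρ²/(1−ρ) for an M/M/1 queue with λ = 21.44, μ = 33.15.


ρ = 21.44/33.15 = 0.6468
Lq = ρ²/(1−ρ) = 0.4183/0.3532 = 1.1842

Final: 1.1842
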